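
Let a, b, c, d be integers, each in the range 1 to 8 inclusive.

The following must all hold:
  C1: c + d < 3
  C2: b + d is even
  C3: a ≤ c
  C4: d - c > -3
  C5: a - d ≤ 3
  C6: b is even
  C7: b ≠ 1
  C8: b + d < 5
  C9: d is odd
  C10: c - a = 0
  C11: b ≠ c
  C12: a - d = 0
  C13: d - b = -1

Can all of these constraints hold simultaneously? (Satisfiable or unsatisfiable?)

Constraint 6 makes b even and constraint 9 makes d odd, so b + d must be odd. Constraint 2 says b + d is even — contradiction.

Unsatisfiable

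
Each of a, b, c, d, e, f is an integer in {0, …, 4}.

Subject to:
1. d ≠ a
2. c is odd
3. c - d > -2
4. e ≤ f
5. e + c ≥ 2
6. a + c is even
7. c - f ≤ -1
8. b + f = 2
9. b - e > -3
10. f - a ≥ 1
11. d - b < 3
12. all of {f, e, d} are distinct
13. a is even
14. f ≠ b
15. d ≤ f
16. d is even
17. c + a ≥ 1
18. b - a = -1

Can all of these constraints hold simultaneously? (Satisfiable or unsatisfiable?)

Unsatisfiable

Constraint 13 makes a even and constraint 2 makes c odd, so a + c must be odd. Constraint 6 says a + c is even — contradiction.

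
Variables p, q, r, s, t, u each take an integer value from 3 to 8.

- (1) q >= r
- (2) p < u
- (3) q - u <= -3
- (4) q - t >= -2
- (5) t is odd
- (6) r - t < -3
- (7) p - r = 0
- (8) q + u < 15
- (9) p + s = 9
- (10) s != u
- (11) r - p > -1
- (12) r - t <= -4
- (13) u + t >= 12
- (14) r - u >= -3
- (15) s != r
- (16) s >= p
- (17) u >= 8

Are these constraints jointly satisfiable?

Unsatisfiable

Constraints 3, 4, 12, and 14 give u − q ≥ 3, q − t ≥ -2, t − r ≥ 4, r − u ≥ -3.
Adding all 4 inequalities: the left sides telescope to 0, and the right sides sum to 3 + (-2) + 4 + (-3) = 2. So 0 ≥ 2, which is false.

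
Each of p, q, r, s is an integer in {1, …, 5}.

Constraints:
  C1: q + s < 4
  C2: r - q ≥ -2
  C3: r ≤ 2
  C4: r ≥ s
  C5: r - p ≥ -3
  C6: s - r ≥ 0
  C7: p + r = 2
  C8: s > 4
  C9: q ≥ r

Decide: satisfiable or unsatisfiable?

Unsatisfiable

From constraint 8: s ≥ 5. From constraints 3 and 4: s ≤ r and r ≤ 2, so s ≤ 2. But 2 < 5, so no value of s works.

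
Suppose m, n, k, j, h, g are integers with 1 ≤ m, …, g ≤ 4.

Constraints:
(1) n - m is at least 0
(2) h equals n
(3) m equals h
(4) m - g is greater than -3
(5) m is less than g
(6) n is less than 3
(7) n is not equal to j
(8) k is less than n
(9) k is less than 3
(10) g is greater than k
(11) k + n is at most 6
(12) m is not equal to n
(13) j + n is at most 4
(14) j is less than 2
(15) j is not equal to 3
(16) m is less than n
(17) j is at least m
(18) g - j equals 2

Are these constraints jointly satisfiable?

From constraints 2 and 3, m = h = n, so m = n. But constraint 12 says m ≠ n. Contradiction.

Unsatisfiable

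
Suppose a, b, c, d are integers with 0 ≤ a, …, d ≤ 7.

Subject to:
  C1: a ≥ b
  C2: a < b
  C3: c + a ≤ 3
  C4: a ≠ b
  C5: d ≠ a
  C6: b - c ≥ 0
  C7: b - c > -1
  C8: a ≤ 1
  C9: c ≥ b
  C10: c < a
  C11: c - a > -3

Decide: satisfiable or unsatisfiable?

Constraints 2, 9, and 10 give c < a, a < b, b ≤ c. Chaining: c < a < b ≤ c, which forces c < c — impossible.

Unsatisfiable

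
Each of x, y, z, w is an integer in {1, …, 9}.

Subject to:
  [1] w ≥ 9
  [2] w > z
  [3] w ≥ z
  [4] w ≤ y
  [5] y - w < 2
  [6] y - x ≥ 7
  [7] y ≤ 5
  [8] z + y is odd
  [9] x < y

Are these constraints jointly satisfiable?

Unsatisfiable

From constraints 1 and 4: y ≥ w and w ≥ 9, so y ≥ 9. From constraint 7: y ≤ 5. But 5 < 9, so no value of y works.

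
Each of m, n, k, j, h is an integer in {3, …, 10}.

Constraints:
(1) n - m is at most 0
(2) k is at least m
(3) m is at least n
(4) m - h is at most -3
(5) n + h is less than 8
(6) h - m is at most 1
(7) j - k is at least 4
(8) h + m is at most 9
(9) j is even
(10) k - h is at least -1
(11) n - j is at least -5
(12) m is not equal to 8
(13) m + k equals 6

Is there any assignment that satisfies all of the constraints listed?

Constraints 1, 4, 7, 10, and 11 give k − h ≥ -1, h − m ≥ 3, m − n ≥ 0, n − j ≥ -5, j − k ≥ 4.
Adding all 5 inequalities: the left sides telescope to 0, and the right sides sum to (-1) + 3 + 0 + (-5) + 4 = 1. So 0 ≥ 1, which is false.

Unsatisfiable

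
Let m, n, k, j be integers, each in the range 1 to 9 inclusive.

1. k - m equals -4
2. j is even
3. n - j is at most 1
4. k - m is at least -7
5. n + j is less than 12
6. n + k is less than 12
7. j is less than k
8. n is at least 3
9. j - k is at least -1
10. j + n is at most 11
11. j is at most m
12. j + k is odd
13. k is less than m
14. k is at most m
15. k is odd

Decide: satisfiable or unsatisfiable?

Satisfiable

Take m = 9, n = 5, k = 5, j = 4. Then constraint 1: k - m = -4; constraint 3: n - j = 1; constraint 4: k - m = -4, and every other listed constraint is also met.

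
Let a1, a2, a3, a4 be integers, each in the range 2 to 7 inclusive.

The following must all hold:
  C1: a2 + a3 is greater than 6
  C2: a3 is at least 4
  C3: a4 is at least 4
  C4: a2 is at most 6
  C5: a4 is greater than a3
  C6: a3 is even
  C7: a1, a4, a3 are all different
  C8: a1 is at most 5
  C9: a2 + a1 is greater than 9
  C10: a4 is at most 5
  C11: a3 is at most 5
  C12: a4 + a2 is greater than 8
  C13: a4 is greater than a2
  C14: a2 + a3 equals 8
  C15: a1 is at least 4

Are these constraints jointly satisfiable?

Unsatisfiable

Constraints 2, 3, 8, 10, 11, and 15 confine each of a1, a4, a3 to the 2 values {4, 5}.
Constraint 7 requires all 3 of them to be distinct, but only 2 values are available — impossible by the pigeonhole principle.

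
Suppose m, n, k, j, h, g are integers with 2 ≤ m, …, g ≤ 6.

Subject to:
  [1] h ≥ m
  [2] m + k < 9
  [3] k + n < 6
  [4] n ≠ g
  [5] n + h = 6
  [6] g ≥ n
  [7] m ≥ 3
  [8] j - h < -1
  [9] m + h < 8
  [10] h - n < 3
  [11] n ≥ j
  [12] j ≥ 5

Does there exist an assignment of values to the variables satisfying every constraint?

From constraints 11 and 12: n ≥ j ≥ 5. From constraints 1 and 7: h ≥ m ≥ 3. Hence n + h ≥ 8. But constraint 5 requires n + h = 6, and 6 < 8. Contradiction.

Unsatisfiable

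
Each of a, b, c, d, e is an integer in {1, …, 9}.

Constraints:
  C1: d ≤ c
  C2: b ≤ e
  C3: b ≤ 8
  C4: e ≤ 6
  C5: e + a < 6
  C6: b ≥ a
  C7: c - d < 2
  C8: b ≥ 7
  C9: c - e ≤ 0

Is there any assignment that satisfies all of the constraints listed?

From constraints 2 and 8: e ≥ b and b ≥ 7, so e ≥ 7. From constraint 4: e ≤ 6. But 6 < 7, so no value of e works.

Unsatisfiable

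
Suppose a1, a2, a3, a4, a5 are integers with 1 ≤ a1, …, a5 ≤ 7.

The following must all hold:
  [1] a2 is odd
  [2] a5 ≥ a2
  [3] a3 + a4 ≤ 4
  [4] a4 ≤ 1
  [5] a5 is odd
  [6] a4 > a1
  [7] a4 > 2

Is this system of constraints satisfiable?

From constraint 7: a4 ≥ 3. From constraint 4: a4 ≤ 1. But 1 < 3, so no value of a4 works.

Unsatisfiable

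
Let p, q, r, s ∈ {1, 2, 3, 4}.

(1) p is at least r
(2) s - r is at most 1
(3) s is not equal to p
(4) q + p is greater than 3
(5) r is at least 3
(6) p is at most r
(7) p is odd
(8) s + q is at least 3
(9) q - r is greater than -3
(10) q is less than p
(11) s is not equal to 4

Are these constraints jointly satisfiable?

Satisfiable

Take p = 3, q = 2, r = 3, s = 2. Then constraint 2: s - r = -1; constraint 4: q + p = 5, and every other listed constraint is also met.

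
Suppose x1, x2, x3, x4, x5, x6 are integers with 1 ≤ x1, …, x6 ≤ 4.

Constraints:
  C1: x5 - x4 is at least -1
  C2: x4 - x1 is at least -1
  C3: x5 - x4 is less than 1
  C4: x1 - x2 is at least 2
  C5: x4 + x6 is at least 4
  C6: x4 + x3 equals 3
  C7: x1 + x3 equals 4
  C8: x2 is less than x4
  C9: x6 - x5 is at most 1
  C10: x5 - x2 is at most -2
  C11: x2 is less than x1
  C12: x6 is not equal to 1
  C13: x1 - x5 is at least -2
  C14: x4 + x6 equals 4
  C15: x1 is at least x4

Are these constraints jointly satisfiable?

Unsatisfiable

Constraints 1, 2, 4, and 10 give x2 − x5 ≥ 2, x5 − x4 ≥ -1, x4 − x1 ≥ -1, x1 − x2 ≥ 2.
Adding all 4 inequalities: the left sides telescope to 0, and the right sides sum to 2 + (-1) + (-1) + 2 = 2. So 0 ≥ 2, which is false.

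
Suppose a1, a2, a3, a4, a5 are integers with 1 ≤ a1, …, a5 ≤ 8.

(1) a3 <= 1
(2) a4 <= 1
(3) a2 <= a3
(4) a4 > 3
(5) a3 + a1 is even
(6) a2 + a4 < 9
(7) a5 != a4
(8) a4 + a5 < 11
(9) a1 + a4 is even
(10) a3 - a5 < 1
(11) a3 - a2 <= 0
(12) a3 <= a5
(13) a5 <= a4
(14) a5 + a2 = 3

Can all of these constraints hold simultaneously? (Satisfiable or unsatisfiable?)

Unsatisfiable

From constraints 2 and 13: a5 ≤ a4 ≤ 1. From constraints 1 and 3: a2 ≤ a3 ≤ 1. Hence a5 + a2 ≤ 2. But constraint 14 requires a5 + a2 = 3, and 3 > 2. Contradiction.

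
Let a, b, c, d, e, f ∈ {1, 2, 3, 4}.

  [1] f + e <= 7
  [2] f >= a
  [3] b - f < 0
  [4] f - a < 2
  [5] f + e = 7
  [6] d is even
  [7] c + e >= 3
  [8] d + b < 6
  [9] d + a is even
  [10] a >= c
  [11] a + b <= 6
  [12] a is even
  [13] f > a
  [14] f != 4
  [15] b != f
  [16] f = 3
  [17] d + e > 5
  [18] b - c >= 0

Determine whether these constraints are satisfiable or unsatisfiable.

Satisfiable

Setting (a, b, c, d, e, f) = (2, 1, 1, 4, 4, 3) satisfies everything: constraint 1: f + e = 7; constraint 3: b - f = -2, and the others follow.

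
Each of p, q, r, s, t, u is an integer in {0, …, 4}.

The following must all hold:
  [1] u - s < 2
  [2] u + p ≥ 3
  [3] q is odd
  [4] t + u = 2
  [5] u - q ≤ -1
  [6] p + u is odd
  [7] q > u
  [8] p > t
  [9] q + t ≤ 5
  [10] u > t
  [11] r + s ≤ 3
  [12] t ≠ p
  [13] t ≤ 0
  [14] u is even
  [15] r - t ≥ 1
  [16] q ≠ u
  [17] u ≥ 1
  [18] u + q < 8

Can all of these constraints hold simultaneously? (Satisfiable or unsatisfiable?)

One satisfying assignment is p = 3, q = 3, r = 1, s = 1, t = 0, u = 2.
For the less obvious constraints — constraint 1: u - s = 1; constraint 2: u + p = 5; constraint 4: t + u = 2 — and the others hold by inspection.

Satisfiable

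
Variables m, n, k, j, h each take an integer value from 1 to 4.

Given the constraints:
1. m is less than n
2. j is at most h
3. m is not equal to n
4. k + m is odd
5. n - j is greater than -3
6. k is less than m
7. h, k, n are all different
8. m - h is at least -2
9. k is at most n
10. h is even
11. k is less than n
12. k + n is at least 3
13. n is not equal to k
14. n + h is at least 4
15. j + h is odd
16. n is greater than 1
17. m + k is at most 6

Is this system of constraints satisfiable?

Satisfiable

Setting (m, n, k, j, h) = (2, 3, 1, 3, 4) satisfies everything: constraint 5: n - j = 0; constraint 8: m - h = -2; constraint 12: k + n = 4, and the others follow.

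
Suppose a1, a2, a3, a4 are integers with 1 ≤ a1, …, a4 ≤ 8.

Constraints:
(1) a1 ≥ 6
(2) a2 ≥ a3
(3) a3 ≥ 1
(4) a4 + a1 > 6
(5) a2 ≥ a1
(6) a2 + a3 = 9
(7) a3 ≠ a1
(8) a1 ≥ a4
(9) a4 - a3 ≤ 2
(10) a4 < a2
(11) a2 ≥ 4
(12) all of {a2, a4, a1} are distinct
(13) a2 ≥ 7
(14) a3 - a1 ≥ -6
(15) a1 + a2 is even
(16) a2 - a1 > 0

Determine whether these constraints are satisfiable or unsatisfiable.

Satisfiable

The assignment a1 = 6, a2 = 8, a3 = 1, a4 = 1 works:
  constraint 4 holds since a4 + a1 = 7.
  constraint 6 holds since a2 + a3 = 9.
The rest check out directly.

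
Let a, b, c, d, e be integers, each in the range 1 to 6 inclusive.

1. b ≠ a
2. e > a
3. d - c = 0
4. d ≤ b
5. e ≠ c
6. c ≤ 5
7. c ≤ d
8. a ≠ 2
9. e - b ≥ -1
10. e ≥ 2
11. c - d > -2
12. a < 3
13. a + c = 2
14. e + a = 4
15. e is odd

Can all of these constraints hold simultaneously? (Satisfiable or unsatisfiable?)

The assignment a = 1, b = 2, c = 1, d = 1, e = 3 works:
  constraint 3 holds since d - c = 0.
  constraint 9 holds since e - b = 1.
  constraint 11 holds since c - d = 0.
The rest check out directly.

Satisfiable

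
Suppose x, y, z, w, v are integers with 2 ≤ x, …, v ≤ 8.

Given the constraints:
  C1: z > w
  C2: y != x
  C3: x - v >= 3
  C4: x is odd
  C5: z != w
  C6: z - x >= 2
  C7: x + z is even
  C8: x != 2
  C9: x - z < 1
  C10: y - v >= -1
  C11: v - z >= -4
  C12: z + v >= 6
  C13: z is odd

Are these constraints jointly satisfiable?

Unsatisfiable

Constraints 3, 6, and 11 give v − z ≥ -4, z − x ≥ 2, x − v ≥ 3.
Adding all 3 inequalities: the left sides telescope to 0, and the right sides sum to (-4) + 2 + 3 = 1. So 0 ≥ 1, which is false.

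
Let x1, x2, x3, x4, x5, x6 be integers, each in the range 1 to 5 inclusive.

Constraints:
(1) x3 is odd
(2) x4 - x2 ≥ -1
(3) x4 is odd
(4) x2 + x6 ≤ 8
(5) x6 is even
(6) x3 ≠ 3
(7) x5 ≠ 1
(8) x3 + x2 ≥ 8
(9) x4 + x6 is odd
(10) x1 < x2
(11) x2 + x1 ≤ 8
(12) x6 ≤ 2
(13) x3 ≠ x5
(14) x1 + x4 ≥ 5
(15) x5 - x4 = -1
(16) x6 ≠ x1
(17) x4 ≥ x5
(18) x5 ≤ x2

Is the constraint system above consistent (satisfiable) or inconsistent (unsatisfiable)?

Satisfiable

Setting (x1, x2, x3, x4, x5, x6) = (1, 4, 5, 5, 4, 2) satisfies everything: constraint 2: x4 - x2 = 1; constraint 4: x2 + x6 = 6, and the others follow.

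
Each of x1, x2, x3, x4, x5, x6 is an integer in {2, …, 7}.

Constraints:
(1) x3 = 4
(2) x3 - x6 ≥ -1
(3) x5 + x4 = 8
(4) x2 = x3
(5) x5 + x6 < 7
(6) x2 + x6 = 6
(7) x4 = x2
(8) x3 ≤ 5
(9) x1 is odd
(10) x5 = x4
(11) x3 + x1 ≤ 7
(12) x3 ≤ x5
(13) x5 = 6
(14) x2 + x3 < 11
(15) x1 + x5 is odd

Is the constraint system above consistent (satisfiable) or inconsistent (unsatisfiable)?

Unsatisfiable

Constraint 13 fixes x5 = 6 and constraint 1 fixes x3 = 4. Constraints 4, 7, and 10 give x5 = x4 = x2 = x3, so x5 = x3. But 6 ≠ 4 — contradiction.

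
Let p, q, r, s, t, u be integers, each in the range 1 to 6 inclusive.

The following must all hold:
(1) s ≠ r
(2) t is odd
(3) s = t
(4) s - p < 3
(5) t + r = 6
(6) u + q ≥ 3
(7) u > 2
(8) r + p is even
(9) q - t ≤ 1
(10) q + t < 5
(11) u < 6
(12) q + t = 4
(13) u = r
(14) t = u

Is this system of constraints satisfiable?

From constraints 3, 13, and 14, s = t = u = r, so s = r. But constraint 1 says s ≠ r. Contradiction.

Unsatisfiable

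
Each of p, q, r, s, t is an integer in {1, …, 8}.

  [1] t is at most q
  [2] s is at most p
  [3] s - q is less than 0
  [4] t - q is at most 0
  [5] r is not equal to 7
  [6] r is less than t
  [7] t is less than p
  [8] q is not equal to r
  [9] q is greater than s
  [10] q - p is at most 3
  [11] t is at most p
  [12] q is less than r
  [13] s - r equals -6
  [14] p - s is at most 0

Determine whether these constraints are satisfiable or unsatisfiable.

Constraints 6, 7, 9, 12, and 14 give s < q, q < r, r < t, t < p, p ≤ s. Chaining: s < q < r < t < p ≤ s, which forces s < s — impossible.

Unsatisfiable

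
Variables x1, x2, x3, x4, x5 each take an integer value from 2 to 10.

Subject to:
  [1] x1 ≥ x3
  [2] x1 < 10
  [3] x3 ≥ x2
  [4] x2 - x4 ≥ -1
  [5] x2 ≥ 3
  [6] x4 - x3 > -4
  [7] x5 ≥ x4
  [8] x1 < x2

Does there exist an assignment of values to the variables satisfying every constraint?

Unsatisfiable

Constraints 1, 3, and 8 give x2 ≤ x3, x3 ≤ x1, x1 < x2. Chaining: x2 ≤ x3 ≤ x1 < x2, which forces x2 < x2 — impossible.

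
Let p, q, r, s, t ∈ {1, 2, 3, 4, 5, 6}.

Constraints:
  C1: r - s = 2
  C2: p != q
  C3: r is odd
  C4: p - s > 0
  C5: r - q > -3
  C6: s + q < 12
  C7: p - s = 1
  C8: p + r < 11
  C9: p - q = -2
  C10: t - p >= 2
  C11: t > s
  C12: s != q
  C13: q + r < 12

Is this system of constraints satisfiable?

Setting (p, q, r, s, t) = (4, 6, 5, 3, 6) satisfies everything: constraint 1: r - s = 2; constraint 4: p - s = 1, and the others follow.

Satisfiable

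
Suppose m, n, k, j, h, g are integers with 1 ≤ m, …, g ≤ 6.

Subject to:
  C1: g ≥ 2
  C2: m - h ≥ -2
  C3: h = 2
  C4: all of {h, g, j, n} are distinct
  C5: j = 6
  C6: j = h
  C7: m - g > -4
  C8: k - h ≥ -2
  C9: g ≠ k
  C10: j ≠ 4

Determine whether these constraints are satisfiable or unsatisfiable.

Constraint 5 fixes j = 6 and constraint 3 fixes h = 2, but constraint 6 requires j = h. Since 6 ≠ 2, contradiction.

Unsatisfiable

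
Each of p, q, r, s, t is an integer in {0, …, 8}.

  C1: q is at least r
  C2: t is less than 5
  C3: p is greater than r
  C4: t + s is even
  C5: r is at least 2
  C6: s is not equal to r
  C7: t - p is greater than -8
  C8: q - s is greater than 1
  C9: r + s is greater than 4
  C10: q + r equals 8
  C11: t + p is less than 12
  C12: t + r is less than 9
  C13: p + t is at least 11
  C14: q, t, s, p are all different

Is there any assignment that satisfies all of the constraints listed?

Satisfiable

The assignment p = 8, q = 4, r = 4, s = 1, t = 3 works:
  constraint 7 holds since t - p = -5.
  constraint 8 holds since q - s = 3.
  constraint 9 holds since r + s = 5.
The rest check out directly.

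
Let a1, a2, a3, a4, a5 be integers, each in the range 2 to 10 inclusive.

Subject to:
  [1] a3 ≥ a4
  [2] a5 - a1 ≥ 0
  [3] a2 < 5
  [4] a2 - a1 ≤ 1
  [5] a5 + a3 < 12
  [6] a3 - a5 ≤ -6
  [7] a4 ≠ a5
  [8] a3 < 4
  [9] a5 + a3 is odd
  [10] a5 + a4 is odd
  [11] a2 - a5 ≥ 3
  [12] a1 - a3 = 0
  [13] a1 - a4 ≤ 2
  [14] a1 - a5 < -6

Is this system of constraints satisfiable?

Constraints 2, 4, and 11 give a1 − a2 ≥ -1, a2 − a5 ≥ 3, a5 − a1 ≥ 0.
Adding all 3 inequalities: the left sides telescope to 0, and the right sides sum to (-1) + 3 + 0 = 2. So 0 ≥ 2, which is false.

Unsatisfiable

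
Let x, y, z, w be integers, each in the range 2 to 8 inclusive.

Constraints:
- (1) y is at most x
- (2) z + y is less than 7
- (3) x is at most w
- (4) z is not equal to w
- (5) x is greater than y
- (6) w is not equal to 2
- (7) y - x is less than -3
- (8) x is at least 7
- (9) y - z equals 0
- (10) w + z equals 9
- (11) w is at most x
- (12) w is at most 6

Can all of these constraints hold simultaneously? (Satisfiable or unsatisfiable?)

From constraints 3 and 8: w ≥ x and x ≥ 7, so w ≥ 7. From constraint 12: w ≤ 6. But 6 < 7, so no value of w works.

Unsatisfiable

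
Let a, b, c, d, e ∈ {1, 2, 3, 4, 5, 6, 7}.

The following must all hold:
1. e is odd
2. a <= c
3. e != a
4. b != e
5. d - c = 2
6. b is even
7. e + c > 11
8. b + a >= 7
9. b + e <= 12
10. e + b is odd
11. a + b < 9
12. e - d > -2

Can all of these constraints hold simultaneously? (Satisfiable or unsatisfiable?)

Satisfiable

Take a = 3, b = 4, c = 5, d = 7, e = 7. Then constraint 5: d - c = 2; constraint 7: e + c = 12, and every other listed constraint is also met.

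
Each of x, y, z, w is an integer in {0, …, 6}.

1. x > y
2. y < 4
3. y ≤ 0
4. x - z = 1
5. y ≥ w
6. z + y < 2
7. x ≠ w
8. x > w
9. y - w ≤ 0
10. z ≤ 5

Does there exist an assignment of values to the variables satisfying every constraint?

Satisfiable

Setting (x, y, z, w) = (1, 0, 0, 0) satisfies everything: constraint 4: x - z = 1; constraint 6: z + y = 0; constraint 9: y - w = 0, and the others follow.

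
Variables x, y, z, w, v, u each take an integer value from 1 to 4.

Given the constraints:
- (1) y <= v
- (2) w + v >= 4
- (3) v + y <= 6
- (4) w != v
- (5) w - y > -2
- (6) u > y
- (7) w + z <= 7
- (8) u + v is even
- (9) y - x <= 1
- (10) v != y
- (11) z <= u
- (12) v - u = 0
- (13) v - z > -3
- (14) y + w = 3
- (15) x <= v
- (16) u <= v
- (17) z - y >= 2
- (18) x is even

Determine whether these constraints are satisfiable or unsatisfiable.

Try x = 2, y = 1, z = 4, w = 2, v = 4, u = 4.
Check constraint 2: w + v = 6; constraint 3: v + y = 5. The remaining constraints are straightforward to verify.

Satisfiable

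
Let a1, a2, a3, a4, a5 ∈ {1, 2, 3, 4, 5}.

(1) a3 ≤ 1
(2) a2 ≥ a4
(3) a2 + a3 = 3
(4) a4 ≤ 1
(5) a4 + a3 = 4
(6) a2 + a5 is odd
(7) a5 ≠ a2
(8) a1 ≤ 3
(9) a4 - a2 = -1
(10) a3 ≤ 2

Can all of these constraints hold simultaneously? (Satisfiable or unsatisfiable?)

Unsatisfiable

From constraint 4: a4 ≤ 1. From constraint 1: a3 ≤ 1. Hence a4 + a3 ≤ 2. But constraint 5 requires a4 + a3 = 4, and 4 > 2. Contradiction.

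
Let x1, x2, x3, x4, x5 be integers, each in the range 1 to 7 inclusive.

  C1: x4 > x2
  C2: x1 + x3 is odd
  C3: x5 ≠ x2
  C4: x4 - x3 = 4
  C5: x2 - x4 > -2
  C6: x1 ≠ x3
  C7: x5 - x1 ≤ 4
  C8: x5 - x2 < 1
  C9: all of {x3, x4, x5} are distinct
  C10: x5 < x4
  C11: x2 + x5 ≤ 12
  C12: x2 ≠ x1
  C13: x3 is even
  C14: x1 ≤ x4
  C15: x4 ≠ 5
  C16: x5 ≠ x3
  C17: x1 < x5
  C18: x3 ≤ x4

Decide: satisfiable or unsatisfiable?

The assignment x1 = 3, x2 = 5, x3 = 2, x4 = 6, x5 = 4 works:
  constraint 4 holds since x4 - x3 = 4.
  constraint 5 holds since x2 - x4 = -1.
The rest check out directly.

Satisfiable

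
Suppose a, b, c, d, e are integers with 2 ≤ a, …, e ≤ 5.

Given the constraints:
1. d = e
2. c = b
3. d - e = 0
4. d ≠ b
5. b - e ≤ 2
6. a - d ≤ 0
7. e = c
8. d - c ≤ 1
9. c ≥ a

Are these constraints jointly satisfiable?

Unsatisfiable

From constraints 1, 2, and 7, d = e = c = b, so d = b. But constraint 4 says d ≠ b. Contradiction.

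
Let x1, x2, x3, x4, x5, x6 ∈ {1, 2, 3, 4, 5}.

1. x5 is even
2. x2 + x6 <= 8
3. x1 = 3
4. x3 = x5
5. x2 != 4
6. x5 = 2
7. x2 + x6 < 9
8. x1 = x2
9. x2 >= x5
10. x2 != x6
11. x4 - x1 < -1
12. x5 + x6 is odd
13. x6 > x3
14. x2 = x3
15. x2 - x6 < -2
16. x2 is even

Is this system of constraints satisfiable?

Unsatisfiable

Constraint 3 fixes x1 = 3 and constraint 6 fixes x5 = 2. Constraints 4, 8, and 14 give x1 = x2 = x3 = x5, so x1 = x5. But 3 ≠ 2 — contradiction.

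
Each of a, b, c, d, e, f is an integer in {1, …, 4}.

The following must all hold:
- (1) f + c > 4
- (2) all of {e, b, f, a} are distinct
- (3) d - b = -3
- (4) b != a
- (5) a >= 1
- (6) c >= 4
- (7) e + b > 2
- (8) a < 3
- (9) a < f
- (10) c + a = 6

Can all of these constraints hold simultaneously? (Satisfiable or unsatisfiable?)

Satisfiable

Setting (a, b, c, d, e, f) = (2, 4, 4, 1, 1, 3) satisfies everything: constraint 1: f + c = 7; constraint 3: d - b = -3, and the others follow.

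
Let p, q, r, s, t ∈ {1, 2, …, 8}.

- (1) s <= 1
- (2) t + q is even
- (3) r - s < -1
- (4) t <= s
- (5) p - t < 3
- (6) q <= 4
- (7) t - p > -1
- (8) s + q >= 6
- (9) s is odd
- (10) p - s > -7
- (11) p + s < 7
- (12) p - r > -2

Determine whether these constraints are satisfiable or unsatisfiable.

Unsatisfiable

From constraint 1: s ≤ 1. From constraint 6: q ≤ 4. Hence s + q ≤ 5. But constraint 8 requires s + q ≥ 6, and 6 > 5. Contradiction.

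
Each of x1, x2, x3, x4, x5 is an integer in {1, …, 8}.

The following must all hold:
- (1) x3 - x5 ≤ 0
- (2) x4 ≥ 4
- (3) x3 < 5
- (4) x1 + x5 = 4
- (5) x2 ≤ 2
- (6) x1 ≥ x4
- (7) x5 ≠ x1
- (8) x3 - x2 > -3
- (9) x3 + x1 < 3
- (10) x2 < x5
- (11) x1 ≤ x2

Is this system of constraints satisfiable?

From constraints 2 and 6: x1 ≥ x4 and x4 ≥ 4, so x1 ≥ 4. From constraints 5 and 11: x1 ≤ x2 and x2 ≤ 2, so x1 ≤ 2. But 2 < 4, so no value of x1 works.

Unsatisfiable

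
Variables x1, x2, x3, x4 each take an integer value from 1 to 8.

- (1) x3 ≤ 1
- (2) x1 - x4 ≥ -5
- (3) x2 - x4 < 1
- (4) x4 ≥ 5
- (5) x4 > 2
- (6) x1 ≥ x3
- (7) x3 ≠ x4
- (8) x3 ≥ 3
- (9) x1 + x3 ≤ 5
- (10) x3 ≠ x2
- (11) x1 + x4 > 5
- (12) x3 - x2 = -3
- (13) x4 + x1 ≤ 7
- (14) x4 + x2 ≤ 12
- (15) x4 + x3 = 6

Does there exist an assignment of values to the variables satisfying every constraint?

From constraint 4: x4 ≥ 5. From constraints 6 and 8: x1 ≥ x3 ≥ 3. Hence x4 + x1 ≥ 8. But constraint 13 requires x4 + x1 ≤ 7, and 7 < 8. Contradiction.

Unsatisfiable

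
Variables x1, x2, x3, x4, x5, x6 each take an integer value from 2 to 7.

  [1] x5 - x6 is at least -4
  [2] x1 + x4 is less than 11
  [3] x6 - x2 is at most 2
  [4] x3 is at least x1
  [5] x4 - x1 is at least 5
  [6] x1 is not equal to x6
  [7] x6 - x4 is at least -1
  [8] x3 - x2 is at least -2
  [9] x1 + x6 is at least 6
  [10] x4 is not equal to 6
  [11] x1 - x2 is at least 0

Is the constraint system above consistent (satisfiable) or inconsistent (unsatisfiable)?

Constraints 3, 5, 7, and 11 give x1 − x2 ≥ 0, x2 − x6 ≥ -2, x6 − x4 ≥ -1, x4 − x1 ≥ 5.
Adding all 4 inequalities: the left sides telescope to 0, and the right sides sum to 0 + (-2) + (-1) + 5 = 2. So 0 ≥ 2, which is false.

Unsatisfiable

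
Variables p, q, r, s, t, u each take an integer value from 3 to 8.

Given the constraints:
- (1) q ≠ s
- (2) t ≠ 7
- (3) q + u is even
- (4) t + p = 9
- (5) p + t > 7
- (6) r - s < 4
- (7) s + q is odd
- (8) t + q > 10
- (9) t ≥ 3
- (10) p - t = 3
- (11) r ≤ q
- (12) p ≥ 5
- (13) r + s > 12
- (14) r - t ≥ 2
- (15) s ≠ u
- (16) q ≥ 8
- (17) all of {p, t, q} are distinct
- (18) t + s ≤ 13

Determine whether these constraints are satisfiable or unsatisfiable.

Take p = 6, q = 8, r = 8, s = 7, t = 3, u = 8. Then constraint 4: t + p = 9; constraint 5: p + t = 9, and every other listed constraint is also met.

Satisfiable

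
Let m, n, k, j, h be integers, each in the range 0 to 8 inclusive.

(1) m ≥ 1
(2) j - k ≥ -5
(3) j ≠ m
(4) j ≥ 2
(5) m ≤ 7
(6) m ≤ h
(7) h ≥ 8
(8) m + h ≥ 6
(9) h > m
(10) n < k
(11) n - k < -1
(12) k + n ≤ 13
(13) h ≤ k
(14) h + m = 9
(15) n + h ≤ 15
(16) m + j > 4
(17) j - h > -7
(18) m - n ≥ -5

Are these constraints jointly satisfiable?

Satisfiable

One satisfying assignment is m = 1, n = 4, k = 8, j = 4, h = 8.
For the less obvious constraints — constraint 2: j - k = -4; constraint 8: m + h = 9 — and the others hold by inspection.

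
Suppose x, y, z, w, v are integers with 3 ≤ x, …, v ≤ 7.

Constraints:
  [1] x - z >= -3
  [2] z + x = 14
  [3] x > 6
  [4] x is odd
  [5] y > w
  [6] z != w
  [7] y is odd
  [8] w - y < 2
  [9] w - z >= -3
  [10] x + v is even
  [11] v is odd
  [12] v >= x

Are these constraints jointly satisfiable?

Setting (x, y, z, w, v) = (7, 7, 7, 6, 7) satisfies everything: constraint 1: x - z = 0; constraint 2: z + x = 14, and the others follow.

Satisfiable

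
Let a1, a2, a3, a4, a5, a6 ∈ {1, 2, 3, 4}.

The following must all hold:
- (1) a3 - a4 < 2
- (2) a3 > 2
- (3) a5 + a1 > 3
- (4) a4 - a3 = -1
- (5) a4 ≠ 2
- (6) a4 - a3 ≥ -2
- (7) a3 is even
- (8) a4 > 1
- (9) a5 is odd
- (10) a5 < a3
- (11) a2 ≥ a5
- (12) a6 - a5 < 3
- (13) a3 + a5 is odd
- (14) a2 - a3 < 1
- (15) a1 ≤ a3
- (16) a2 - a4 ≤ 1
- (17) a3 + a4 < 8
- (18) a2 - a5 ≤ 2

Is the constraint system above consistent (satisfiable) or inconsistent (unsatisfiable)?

Take a1 = 3, a2 = 4, a3 = 4, a4 = 3, a5 = 3, a6 = 4. Then constraint 1: a3 - a4 = 1; constraint 3: a5 + a1 = 6, and every other listed constraint is also met.

Satisfiable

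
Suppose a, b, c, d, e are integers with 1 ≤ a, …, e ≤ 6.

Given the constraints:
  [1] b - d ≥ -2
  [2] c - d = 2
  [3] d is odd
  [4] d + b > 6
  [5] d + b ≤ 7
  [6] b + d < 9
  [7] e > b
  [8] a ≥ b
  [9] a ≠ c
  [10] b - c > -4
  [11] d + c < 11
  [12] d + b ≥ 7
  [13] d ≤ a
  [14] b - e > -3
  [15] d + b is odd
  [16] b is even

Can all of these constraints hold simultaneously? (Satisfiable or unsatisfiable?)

Try a = 6, b = 4, c = 5, d = 3, e = 5.
Check constraint 1: b - d = 1; constraint 2: c - d = 2; constraint 4: d + b = 7. The remaining constraints are straightforward to verify.

Satisfiable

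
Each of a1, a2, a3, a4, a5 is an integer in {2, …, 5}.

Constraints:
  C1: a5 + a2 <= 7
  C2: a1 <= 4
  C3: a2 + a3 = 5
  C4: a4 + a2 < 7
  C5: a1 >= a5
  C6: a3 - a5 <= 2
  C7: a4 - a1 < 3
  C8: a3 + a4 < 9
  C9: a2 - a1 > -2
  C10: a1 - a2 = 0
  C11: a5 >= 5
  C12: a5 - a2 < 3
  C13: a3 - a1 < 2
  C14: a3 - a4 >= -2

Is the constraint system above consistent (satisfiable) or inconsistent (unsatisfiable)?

From constraints 5 and 11: a1 ≥ a5 and a5 ≥ 5, so a1 ≥ 5. From constraint 2: a1 ≤ 4. But 4 < 5, so no value of a1 works.

Unsatisfiable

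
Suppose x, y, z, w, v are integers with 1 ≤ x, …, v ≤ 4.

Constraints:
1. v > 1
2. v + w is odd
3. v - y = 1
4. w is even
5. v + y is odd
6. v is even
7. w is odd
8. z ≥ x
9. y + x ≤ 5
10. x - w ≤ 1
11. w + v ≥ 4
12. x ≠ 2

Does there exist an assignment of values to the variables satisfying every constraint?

Constraint 6 makes v even and constraint 4 makes w even, so v + w must be even. Constraint 2 says v + w is odd — contradiction.

Unsatisfiable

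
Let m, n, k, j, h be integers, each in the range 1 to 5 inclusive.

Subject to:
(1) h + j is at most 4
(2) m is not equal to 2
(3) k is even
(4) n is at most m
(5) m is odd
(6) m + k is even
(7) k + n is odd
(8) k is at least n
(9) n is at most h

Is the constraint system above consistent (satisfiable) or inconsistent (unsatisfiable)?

Unsatisfiable

Constraint 5 makes m odd and constraint 3 makes k even, so m + k must be odd. Constraint 6 says m + k is even — contradiction.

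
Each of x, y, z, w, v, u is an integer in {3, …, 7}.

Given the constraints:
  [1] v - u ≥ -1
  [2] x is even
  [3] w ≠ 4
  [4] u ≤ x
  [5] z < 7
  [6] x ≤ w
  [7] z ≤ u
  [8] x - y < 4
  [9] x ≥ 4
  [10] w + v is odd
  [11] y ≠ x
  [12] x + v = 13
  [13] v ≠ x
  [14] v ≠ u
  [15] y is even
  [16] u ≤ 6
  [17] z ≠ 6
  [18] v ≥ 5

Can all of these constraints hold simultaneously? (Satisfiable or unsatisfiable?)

Satisfiable

Setting (x, y, z, w, v, u) = (6, 4, 4, 6, 7, 5) satisfies everything: constraint 1: v - u = 2; constraint 8: x - y = 2; constraint 12: x + v = 13, and the others follow.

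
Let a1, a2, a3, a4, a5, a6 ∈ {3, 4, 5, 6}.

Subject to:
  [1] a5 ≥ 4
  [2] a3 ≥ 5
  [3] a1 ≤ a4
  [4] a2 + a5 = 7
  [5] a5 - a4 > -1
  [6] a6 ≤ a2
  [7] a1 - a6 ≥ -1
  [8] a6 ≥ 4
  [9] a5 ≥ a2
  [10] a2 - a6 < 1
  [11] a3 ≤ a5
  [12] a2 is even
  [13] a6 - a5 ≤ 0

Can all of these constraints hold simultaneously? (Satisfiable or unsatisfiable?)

Unsatisfiable

From constraints 6 and 8: a2 ≥ a6 ≥ 4. From constraints 2 and 11: a5 ≥ a3 ≥ 5. Hence a2 + a5 ≥ 9. But constraint 4 requires a2 + a5 = 7, and 7 < 9. Contradiction.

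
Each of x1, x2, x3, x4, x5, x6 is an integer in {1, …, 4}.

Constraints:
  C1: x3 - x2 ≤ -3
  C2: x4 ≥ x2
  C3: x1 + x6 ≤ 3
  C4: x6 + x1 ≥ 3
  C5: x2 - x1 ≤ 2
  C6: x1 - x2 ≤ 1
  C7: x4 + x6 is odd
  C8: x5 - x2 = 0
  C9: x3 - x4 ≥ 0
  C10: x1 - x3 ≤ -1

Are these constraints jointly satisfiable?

Unsatisfiable

Constraints 1, 5, and 10 give x3 − x1 ≥ 1, x1 − x2 ≥ -2, x2 − x3 ≥ 3.
Adding all 3 inequalities: the left sides telescope to 0, and the right sides sum to 1 + (-2) + 3 = 2. So 0 ≥ 2, which is false.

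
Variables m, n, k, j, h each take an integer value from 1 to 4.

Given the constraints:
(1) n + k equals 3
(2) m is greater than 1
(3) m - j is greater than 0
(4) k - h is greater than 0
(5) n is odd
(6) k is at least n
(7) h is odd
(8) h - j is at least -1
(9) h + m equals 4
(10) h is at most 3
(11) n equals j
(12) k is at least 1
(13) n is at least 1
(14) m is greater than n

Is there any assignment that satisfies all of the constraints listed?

The assignment m = 3, n = 1, k = 2, j = 1, h = 1 works:
  constraint 1 holds since n + k = 3.
  constraint 3 holds since m - j = 2.
The rest check out directly.

Satisfiable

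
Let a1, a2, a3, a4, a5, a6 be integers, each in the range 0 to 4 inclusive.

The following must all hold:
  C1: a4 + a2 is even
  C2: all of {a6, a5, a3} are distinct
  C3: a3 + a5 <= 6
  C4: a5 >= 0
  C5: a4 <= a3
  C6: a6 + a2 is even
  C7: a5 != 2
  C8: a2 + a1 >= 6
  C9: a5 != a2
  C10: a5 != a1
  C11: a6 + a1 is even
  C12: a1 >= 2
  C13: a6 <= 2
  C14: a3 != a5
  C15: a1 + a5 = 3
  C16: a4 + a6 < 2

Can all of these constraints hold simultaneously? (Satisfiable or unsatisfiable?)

Satisfiable

Take a1 = 2, a2 = 4, a3 = 2, a4 = 0, a5 = 1, a6 = 0. Then constraint 3: a3 + a5 = 3; constraint 8: a2 + a1 = 6, and every other listed constraint is also met.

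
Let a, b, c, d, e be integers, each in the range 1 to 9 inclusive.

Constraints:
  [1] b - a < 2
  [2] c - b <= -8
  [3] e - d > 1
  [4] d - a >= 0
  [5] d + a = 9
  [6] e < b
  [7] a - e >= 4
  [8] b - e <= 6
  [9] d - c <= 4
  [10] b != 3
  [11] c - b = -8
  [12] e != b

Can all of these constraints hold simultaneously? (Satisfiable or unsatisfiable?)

Constraints 2, 4, 7, 8, and 9 give c − d ≥ -4, d − a ≥ 0, a − e ≥ 4, e − b ≥ -6, b − c ≥ 8.
Adding all 5 inequalities: the left sides telescope to 0, and the right sides sum to (-4) + 0 + 4 + (-6) + 8 = 2. So 0 ≥ 2, which is false.

Unsatisfiable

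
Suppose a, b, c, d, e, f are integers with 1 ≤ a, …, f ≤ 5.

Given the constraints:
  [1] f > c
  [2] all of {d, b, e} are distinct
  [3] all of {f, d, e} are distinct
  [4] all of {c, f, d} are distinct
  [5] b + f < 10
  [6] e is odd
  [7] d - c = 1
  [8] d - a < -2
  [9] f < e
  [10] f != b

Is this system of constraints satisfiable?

Satisfiable

Setting (a, b, c, d, e, f) = (5, 4, 1, 2, 5, 3) satisfies everything: constraint 5: b + f = 7; constraint 7: d - c = 1, and the others follow.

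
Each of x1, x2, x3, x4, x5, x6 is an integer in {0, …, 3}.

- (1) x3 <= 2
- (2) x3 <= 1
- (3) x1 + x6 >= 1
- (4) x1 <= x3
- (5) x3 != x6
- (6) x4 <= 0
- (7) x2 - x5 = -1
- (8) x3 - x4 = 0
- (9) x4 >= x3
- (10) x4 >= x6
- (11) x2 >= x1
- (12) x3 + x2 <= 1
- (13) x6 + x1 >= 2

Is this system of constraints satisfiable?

From constraints 6 and 10: x6 ≤ x4 ≤ 0. From constraints 2 and 4: x1 ≤ x3 ≤ 1. Hence x6 + x1 ≤ 1. But constraint 13 requires x6 + x1 ≥ 2, and 2 > 1. Contradiction.

Unsatisfiable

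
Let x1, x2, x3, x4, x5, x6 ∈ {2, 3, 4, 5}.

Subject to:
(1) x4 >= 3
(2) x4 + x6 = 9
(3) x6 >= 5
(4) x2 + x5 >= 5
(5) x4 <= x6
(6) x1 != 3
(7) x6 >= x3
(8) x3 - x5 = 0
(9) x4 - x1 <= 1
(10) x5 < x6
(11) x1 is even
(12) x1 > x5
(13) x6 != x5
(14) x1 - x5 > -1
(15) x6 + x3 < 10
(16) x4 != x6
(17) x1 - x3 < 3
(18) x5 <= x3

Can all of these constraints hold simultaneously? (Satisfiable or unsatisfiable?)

Try x1 = 4, x2 = 4, x3 = 2, x4 = 4, x5 = 2, x6 = 5.
Check constraint 2: x4 + x6 = 9; constraint 4: x2 + x5 = 6. The remaining constraints are straightforward to verify.

Satisfiable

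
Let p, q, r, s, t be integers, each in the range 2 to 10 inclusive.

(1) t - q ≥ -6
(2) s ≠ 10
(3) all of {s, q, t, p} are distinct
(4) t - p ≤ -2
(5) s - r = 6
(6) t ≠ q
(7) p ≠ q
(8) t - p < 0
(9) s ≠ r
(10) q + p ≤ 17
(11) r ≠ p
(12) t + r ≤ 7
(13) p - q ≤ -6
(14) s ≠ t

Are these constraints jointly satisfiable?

Unsatisfiable

Constraints 1, 4, and 13 give q − p ≥ 6, p − t ≥ 2, t − q ≥ -6.
Adding all 3 inequalities: the left sides telescope to 0, and the right sides sum to 6 + 2 + (-6) = 2. So 0 ≥ 2, which is false.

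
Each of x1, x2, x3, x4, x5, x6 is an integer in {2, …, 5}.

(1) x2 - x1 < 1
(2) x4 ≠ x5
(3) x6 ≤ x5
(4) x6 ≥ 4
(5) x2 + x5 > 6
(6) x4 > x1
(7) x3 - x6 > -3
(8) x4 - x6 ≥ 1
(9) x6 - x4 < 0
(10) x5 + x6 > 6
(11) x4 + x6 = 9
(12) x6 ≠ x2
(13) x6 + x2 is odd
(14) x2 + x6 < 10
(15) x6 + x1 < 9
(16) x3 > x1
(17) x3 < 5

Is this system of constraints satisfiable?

Satisfiable

Try x1 = 3, x2 = 3, x3 = 4, x4 = 5, x5 = 4, x6 = 4.
Check constraint 1: x2 - x1 = 0; constraint 5: x2 + x5 = 7. The remaining constraints are straightforward to verify.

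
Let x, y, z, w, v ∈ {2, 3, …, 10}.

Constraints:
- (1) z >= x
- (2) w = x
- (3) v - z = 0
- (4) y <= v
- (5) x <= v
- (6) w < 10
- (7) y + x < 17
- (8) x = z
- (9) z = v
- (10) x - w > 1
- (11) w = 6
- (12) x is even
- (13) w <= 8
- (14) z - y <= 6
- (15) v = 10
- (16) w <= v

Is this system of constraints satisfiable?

Constraint 11 fixes w = 6 and constraint 15 fixes v = 10. Constraints 2, 8, and 9 give w = x = z = v, so w = v. But 6 ≠ 10 — contradiction.

Unsatisfiable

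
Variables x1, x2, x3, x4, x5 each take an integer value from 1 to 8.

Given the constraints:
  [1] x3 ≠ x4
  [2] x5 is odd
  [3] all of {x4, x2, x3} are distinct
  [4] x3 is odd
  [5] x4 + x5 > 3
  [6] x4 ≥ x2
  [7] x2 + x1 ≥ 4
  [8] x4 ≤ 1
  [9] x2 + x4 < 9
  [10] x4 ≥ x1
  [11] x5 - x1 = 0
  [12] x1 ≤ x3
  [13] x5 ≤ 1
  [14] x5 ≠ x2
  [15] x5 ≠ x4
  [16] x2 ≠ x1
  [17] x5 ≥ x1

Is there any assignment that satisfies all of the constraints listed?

Unsatisfiable

From constraints 6 and 8: x2 ≤ x4 ≤ 1. From constraints 13 and 17: x1 ≤ x5 ≤ 1. Hence x2 + x1 ≤ 2. But constraint 7 requires x2 + x1 ≥ 4, and 4 > 2. Contradiction.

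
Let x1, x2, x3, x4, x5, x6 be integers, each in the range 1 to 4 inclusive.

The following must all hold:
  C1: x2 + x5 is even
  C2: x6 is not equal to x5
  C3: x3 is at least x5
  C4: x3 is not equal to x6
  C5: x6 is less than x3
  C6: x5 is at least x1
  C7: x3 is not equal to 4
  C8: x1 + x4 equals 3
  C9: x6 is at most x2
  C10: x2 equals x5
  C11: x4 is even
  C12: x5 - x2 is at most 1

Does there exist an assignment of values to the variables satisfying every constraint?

The assignment x1 = 1, x2 = 2, x3 = 2, x4 = 2, x5 = 2, x6 = 1 works:
  constraint 8 holds since x1 + x4 = 3.
  constraint 12 holds since x5 - x2 = 0.
The rest check out directly.

Satisfiable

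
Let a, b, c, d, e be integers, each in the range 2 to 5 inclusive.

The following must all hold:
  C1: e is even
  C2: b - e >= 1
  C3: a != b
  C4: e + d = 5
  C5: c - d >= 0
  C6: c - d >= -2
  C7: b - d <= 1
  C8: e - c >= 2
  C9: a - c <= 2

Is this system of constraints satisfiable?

Constraints 2, 5, 7, and 8 give d − b ≥ -1, b − e ≥ 1, e − c ≥ 2, c − d ≥ 0.
Adding all 4 inequalities: the left sides telescope to 0, and the right sides sum to (-1) + 1 + 2 + 0 = 2. So 0 ≥ 2, which is false.

Unsatisfiable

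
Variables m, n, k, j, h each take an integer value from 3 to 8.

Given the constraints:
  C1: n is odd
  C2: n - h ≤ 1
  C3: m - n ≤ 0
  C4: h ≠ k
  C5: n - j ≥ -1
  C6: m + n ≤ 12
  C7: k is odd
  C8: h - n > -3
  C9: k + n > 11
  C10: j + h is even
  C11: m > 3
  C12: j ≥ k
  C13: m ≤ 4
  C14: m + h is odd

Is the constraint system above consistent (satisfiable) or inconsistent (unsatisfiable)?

The assignment m = 4, n = 7, k = 5, j = 7, h = 7 works:
  constraint 2 holds since n - h = 0.
  constraint 3 holds since m - n = -3.
The rest check out directly.

Satisfiable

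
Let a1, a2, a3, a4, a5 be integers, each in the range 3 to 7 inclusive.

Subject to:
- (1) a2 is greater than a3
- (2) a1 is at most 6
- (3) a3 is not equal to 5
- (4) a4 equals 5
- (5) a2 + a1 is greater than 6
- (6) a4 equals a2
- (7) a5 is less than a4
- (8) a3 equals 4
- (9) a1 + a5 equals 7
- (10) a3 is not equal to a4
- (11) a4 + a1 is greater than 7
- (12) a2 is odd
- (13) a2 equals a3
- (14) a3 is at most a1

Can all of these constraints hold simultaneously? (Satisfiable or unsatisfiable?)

Unsatisfiable

Constraint 4 fixes a4 = 5 and constraint 8 fixes a3 = 4. Constraints 6 and 13 give a4 = a2 = a3, so a4 = a3. But 5 ≠ 4 — contradiction.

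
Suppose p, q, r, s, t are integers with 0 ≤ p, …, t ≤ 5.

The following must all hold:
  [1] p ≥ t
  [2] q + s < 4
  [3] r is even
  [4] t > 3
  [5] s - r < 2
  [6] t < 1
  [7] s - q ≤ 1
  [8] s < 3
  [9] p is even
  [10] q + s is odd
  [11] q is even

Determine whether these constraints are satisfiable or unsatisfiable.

Unsatisfiable

From constraint 4: t ≥ 4. From constraint 6: t ≤ 0. But 0 < 4, so no value of t works.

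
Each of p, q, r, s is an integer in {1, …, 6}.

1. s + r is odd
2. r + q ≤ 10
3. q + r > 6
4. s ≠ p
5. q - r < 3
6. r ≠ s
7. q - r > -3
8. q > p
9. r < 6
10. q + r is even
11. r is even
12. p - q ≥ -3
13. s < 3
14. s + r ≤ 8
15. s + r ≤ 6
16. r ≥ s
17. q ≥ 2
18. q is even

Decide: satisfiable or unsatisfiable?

The assignment p = 2, q = 4, r = 4, s = 1 works:
  constraint 2 holds since r + q = 8.
  constraint 3 holds since q + r = 8.
The rest check out directly.

Satisfiable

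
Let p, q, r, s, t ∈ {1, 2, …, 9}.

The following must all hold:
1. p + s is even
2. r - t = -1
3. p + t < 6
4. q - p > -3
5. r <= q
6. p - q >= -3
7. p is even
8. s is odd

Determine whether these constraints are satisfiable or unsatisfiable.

Constraint 7 makes p even and constraint 8 makes s odd, so p + s must be odd. Constraint 1 says p + s is even — contradiction.

Unsatisfiable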